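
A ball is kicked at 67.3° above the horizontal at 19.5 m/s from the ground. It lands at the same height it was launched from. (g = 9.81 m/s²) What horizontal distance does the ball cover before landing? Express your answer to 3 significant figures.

For level ground, R = v₀² sin(2θ) / g.
sin(2 × 67.3°) = sin 134.6° = 0.7120.
R = (19.5)² × 0.7120 / 9.81 = 27.6 m.

27.6 m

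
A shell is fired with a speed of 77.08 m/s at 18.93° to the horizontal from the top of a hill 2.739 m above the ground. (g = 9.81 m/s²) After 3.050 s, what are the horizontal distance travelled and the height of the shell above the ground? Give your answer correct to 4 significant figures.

x = 222.4 m, y = 33.38 m

v_x = 77.08 cos 18.93° = 72.911 m/s; v_y0 = 77.08 sin 18.93° = 25.006 m/s.
x = v_x t = 72.911 × 3.050 = 222.4 m.
y = 2.739 + v_y0 t − ½ g t² = 33.38 m.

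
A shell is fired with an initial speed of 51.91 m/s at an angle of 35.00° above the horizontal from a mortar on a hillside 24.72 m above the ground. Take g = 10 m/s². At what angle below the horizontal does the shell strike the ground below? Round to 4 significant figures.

41.15°

v_x = 51.91 cos 35.00° = 42.522 m/s.
At impact |v_y| = √(v_y0² + 2 g h) = √(29.774² + 2×10×24.72) = 37.160 m/s.
Angle below horizontal = arctan(|v_y| / v_x) = arctan(37.160 / 42.522) = 41.15°.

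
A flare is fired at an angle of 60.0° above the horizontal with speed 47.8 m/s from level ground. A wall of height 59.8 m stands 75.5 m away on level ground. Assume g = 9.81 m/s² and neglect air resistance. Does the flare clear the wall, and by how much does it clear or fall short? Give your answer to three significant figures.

Yes — it clears the wall by 22.0 m.

v_x = 47.8 cos 60.0° = 23.90 m/s; v_y0 = 47.8 sin 60.0° = 41.40 m/s.
Time to reach the wall: t = 75.5 / 23.90 = 3.159 s.
Height at that point: y = 41.40×3.159 − 4.905×3.159² = 81.83 m.
That is 81.83 − 59.8 = 22.0 m above the top of the wall, so the flare clears it.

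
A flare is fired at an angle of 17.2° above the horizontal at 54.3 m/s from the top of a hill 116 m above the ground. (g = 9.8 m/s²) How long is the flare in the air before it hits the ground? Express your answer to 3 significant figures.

6.77 s

Vertical component: v_y = 54.3 sin 17.2° = 16.06 m/s.
Taking up as positive with launch at y = 116 m, landing at y = 0: 0 = 116 + 16.06 t − ½(9.8) t².
Solving 4.900 t² − 16.06 t − 116 = 0 gives t = [16.06 + √(16.06² + 4·4.900·116)] / 9.800 = 6.77 s.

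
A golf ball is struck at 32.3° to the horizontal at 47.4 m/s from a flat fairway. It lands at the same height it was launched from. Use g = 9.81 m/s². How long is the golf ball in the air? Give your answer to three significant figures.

Vertical component: v_y = 47.4 sin 32.3° = 25.33 m/s.
For a projectile landing at launch height, time of flight is t = 2 v_y / g = 2 × 25.33 / 9.81 = 5.16 s.

5.16 s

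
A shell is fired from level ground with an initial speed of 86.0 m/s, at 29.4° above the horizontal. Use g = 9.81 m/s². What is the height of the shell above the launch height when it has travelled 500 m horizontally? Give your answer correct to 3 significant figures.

63.3 m

v_x = 86.0 cos 29.4° = 74.92 m/s, v_y0 = 86.0 sin 29.4° = 42.22 m/s.
Time to reach x = 500 m: t = x / v_x = 500 / 74.92 = 6.674 s.
y = v_y0 t − ½ g t² = 42.22×6.674 − 4.905×6.674² = 63.3 m.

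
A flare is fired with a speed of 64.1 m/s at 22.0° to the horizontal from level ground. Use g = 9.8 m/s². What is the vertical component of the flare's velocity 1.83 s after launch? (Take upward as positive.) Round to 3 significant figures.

6.08 m/s

Initial vertical component: v_y0 = 64.1 sin 22.0° = 24.01 m/s.
v_y(t) = v_y0 − g t = 24.01 − 9.8 × 1.83 = 6.08 m/s.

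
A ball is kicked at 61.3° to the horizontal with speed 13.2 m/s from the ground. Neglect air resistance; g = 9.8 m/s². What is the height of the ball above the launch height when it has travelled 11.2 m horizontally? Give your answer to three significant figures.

v_x = 13.2 cos 61.3° = 6.339 m/s, v_y0 = 13.2 sin 61.3° = 11.58 m/s.
Time to reach x = 11.2 m: t = x / v_x = 11.2 / 6.339 = 1.767 s.
y = v_y0 t − ½ g t² = 11.58×1.767 − 4.900×1.767² = 5.16 m.

5.16 m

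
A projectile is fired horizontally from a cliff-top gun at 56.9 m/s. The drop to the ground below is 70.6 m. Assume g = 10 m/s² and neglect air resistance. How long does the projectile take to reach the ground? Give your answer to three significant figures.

3.76 s

The horizontal speed doesn't affect the fall. With v_y0 = 0, h = ½ g t².
t = √(2 × 70.6 / 10) = √14.12 = 3.76 s.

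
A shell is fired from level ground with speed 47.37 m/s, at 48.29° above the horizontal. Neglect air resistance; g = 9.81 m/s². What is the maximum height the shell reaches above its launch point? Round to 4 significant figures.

Vertical component of launch velocity: v_y = 47.37 sin 48.29° = 35.363 m/s.
At the highest point the vertical velocity is zero, so v_y² = 2 g h_max.
h_max = (35.363)² / (2 × 9.81) = 1250.5 / 19.62 = 63.74 m.

63.74 m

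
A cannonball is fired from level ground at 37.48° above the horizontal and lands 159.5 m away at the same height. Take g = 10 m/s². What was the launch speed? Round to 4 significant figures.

On level ground, R = v₀² sin(2θ) / g, so v₀ = √(R g / sin 2θ).
sin(2 × 37.48°) = 0.9657.
v₀ = √(159.5 × 10 / 0.9657) = √1651.7 = 40.64 m/s.

40.64 m/s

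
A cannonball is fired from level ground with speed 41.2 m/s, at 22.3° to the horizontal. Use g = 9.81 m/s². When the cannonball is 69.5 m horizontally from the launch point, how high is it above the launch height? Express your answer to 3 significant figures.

v_x = 41.2 cos 22.3° = 38.12 m/s, v_y0 = 41.2 sin 22.3° = 15.63 m/s.
Time to reach x = 69.5 m: t = x / v_x = 69.5 / 38.12 = 1.823 s.
y = v_y0 t − ½ g t² = 15.63×1.823 − 4.905×1.823² = 12.2 m.

12.2 m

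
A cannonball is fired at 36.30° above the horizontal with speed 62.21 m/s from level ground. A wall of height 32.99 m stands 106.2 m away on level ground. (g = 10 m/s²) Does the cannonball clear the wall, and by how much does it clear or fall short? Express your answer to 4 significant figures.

v_x = 62.21 cos 36.30° = 50.137 m/s; v_y0 = 62.21 sin 36.30° = 36.829 m/s.
Time to reach the wall: t = 106.2 / 50.137 = 2.1182 s.
Height at that point: y = 36.829×2.1182 − 5.000×2.1182² = 55.577 m.
That is 55.577 − 32.99 = 22.59 m above the top of the wall, so the cannonball clears it.

Yes — it clears the wall by 22.59 m.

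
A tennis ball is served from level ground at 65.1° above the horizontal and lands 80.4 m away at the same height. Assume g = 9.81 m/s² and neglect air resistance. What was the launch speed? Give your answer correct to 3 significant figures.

On level ground, R = v₀² sin(2θ) / g, so v₀ = √(R g / sin 2θ).
sin(2 × 65.1°) = 0.7638.
v₀ = √(80.4 × 9.81 / 0.7638) = √1033 = 32.1 m/s.

32.1 m/s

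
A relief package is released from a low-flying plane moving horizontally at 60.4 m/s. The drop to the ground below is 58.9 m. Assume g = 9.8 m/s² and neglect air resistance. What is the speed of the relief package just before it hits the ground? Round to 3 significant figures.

69.3 m/s

Fall time: t = √(2 × 58.9 / 9.8) = 3.467 s.
At impact: v_x = 60.4 m/s (unchanged), v_y = g t = 9.8 × 3.467 = 33.98 m/s.
Speed = √(v_x² + v_y²) = √(3648 + 1155) = 69.3 m/s.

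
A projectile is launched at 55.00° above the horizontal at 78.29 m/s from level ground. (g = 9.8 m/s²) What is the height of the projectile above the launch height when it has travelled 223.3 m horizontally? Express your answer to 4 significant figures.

v_x = 78.29 cos 55.00° = 44.905 m/s, v_y0 = 78.29 sin 55.00° = 64.131 m/s.
Time to reach x = 223.3 m: t = x / v_x = 223.3 / 44.905 = 4.9727 s.
y = v_y0 t − ½ g t² = 64.131×4.9727 − 4.900×4.9727² = 197.7 m.

197.7 m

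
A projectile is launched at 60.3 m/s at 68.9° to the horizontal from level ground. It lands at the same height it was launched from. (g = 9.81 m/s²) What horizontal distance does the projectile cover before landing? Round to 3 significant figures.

For level ground, R = v₀² sin(2θ) / g.
sin(2 × 68.9°) = sin 137.8° = 0.6717.
R = (60.3)² × 0.6717 / 9.81 = 249 m.

249 m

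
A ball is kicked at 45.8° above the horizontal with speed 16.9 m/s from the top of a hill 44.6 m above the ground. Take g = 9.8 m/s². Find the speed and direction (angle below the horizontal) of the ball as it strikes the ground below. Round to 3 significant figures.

34.1 m/s at 69.8° below the horizontal

v_x = 16.9 cos 45.8° = 11.78 m/s (constant).
|v_y| at impact = √((12.12)² + 2×9.8×44.6) = 31.95 m/s.
Speed = √(11.78² + 31.95²) = 34.1 m/s; angle = arctan(31.95/11.78) = 69.8° below horizontal.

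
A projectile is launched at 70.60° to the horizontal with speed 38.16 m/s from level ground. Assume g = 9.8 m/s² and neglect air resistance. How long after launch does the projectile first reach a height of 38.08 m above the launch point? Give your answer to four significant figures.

v_y0 = 38.16 sin 70.60° = 35.993 m/s.
Set y = v_y0 t − ½ g t² = 38.08: 4.900 t² − 35.993 t + 38.08 = 0.
t = [35.993 ± √(1295.5 − 746.37)] / 9.8 = (35.993 ± 23.434) / 9.8, giving t = 1.282 s or t = 6.064 s.
The projectile is on the way up at the first time, so t = 1.282 s.

1.282 s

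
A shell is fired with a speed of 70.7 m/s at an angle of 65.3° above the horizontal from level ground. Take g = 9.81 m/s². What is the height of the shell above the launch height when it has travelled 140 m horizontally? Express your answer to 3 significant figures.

v_x = 70.7 cos 65.3° = 29.54 m/s, v_y0 = 70.7 sin 65.3° = 64.23 m/s.
Time to reach x = 140 m: t = x / v_x = 140 / 29.54 = 4.739 s.
y = v_y0 t − ½ g t² = 64.23×4.739 − 4.905×4.739² = 194 m.

194 m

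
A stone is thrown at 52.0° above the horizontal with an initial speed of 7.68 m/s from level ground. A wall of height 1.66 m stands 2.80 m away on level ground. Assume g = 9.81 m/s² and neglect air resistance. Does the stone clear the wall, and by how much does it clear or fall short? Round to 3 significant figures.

Yes — it clears the wall by 0.204 m.

v_x = 7.68 cos 52.0° = 4.728 m/s; v_y0 = 7.68 sin 52.0° = 6.052 m/s.
Time to reach the wall: t = 2.80 / 4.728 = 0.5922 s.
Height at that point: y = 6.052×0.5922 − 4.905×0.5922² = 1.864 m.
That is 1.864 − 1.66 = 0.204 m above the top of the wall, so the stone clears it.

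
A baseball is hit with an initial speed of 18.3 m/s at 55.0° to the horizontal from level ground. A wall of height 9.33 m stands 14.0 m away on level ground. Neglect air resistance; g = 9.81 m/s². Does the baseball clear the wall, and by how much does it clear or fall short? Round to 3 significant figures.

v_x = 18.3 cos 55.0° = 10.50 m/s; v_y0 = 18.3 sin 55.0° = 14.99 m/s.
Time to reach the wall: t = 14.0 / 10.50 = 1.333 s.
Height at that point: y = 14.99×1.333 − 4.905×1.333² = 11.27 m.
That is 11.27 − 9.33 = 1.94 m above the top of the wall, so the baseball clears it.

Yes — it clears the wall by 1.94 m.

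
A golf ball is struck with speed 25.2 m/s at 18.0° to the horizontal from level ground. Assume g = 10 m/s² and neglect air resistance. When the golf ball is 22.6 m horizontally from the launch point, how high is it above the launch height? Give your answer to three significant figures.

2.90 m

v_x = 25.2 cos 18.0° = 23.97 m/s, v_y0 = 25.2 sin 18.0° = 7.787 m/s.
Time to reach x = 22.6 m: t = x / v_x = 22.6 / 23.97 = 0.9428 s.
y = v_y0 t − ½ g t² = 7.787×0.9428 − 5.000×0.9428² = 2.90 m.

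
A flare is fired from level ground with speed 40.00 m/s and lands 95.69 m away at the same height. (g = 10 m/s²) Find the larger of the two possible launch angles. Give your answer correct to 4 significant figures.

Level-ground range: R = v₀² sin(2θ)/g ⇒ sin 2θ = R g / v₀² = 95.69×10/40.00² = 0.5981.
2θ = arcsin(0.5981) = 36.734° or 180° − 36.734° = 143.266°.
So θ = 18.37° or θ = 71.63°.

71.63°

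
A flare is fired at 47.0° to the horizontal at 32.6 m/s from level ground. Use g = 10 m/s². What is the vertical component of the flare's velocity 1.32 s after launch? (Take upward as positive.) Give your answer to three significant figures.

10.6 m/s

Initial vertical component: v_y0 = 32.6 sin 47.0° = 23.84 m/s.
v_y(t) = v_y0 − g t = 23.84 − 10 × 1.32 = 10.6 m/s.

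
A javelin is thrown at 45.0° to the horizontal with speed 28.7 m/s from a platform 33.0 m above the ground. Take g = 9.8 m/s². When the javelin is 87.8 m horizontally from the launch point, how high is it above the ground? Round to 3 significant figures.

v_x = 28.7 cos 45.0° = 20.29 m/s, v_y0 = 28.7 sin 45.0° = 20.29 m/s.
Time to reach x = 87.8 m: t = x / v_x = 87.8 / 20.29 = 4.327 s.
y = 33.0 + v_y0 t − ½ g t² = 33.0 + 20.29×4.327 − 4.900×4.327² = 29.1 m.

29.1 m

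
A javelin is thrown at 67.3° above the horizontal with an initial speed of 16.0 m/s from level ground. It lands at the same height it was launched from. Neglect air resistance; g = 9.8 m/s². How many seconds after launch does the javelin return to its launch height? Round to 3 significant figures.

Vertical component: v_y = 16.0 sin 67.3° = 14.76 m/s.
For a projectile landing at launch height, time of flight is t = 2 v_y / g = 2 × 14.76 / 9.8 = 3.01 s.

3.01 s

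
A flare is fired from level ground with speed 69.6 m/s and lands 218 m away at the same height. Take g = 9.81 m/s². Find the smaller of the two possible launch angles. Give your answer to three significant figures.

13.1°

Level-ground range: R = v₀² sin(2θ)/g ⇒ sin 2θ = R g / v₀² = 218×9.81/69.6² = 0.4415.
2θ = arcsin(0.4415) = 26.20° or 180° − 26.20° = 153.80°.
So θ = 13.1° or θ = 76.9°.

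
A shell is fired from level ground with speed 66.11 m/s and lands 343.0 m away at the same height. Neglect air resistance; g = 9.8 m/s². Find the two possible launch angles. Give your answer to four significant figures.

25.14° and 64.86°

Level-ground range: R = v₀² sin(2θ)/g ⇒ sin 2θ = R g / v₀² = 343.0×9.8/66.11² = 0.7691.
2θ = arcsin(0.7691) = 50.273° or 180° − 50.273° = 129.727°.
So θ = 25.14° or θ = 64.86°.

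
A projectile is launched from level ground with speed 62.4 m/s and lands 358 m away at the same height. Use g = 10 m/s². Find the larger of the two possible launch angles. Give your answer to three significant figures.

Level-ground range: R = v₀² sin(2θ)/g ⇒ sin 2θ = R g / v₀² = 358×10/62.4² = 0.9194.
2θ = arcsin(0.9194) = 66.84° or 180° − 66.84° = 113.16°.
So θ = 33.4° or θ = 56.6°.

56.6°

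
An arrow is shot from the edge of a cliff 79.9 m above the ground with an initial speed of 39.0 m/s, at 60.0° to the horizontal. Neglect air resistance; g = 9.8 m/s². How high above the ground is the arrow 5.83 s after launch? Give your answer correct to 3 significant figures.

v_y0 = 39.0 sin 60.0° = 33.77 m/s.
y(t) = 79.9 + v_y0 t − ½ g t² = 79.9 + 33.77×5.83 − ½×9.8×5.83² = 110 m.

110 m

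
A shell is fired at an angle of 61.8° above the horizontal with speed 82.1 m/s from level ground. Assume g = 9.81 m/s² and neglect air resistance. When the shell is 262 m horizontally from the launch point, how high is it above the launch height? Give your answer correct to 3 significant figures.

265 m

v_x = 82.1 cos 61.8° = 38.80 m/s, v_y0 = 82.1 sin 61.8° = 72.36 m/s.
Time to reach x = 262 m: t = x / v_x = 262 / 38.80 = 6.753 s.
y = v_y0 t − ½ g t² = 72.36×6.753 − 4.905×6.753² = 265 m.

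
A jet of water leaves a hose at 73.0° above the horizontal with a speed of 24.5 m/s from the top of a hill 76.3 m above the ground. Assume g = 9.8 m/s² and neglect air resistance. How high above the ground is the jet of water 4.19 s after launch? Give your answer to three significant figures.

88.4 m

v_y0 = 24.5 sin 73.0° = 23.43 m/s.
y(t) = 76.3 + v_y0 t − ½ g t² = 76.3 + 23.43×4.19 − ½×9.8×4.19² = 88.4 m.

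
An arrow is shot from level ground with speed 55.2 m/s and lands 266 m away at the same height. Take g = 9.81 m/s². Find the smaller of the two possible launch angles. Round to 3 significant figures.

29.5°

Level-ground range: R = v₀² sin(2θ)/g ⇒ sin 2θ = R g / v₀² = 266×9.81/55.2² = 0.8564.
2θ = arcsin(0.8564) = 58.91° or 180° − 58.91° = 121.09°.
So θ = 29.5° or θ = 60.5°.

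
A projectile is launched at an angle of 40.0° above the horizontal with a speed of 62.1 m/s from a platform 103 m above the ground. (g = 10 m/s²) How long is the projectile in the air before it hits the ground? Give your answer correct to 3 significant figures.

10.0 s

Vertical component: v_y = 62.1 sin 40.0° = 39.92 m/s.
Taking up as positive with launch at y = 103 m, landing at y = 0: 0 = 103 + 39.92 t − ½(10) t².
Solving 5.000 t² − 39.92 t − 103 = 0 gives t = [39.92 + √(39.92² + 4·5.000·103)] / 10.00 = 10.0 s.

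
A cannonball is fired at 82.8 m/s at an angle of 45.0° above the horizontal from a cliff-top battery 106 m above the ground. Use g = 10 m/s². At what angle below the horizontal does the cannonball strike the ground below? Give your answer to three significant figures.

v_x = 82.8 cos 45.0° = 58.55 m/s.
At impact |v_y| = √(v_y0² + 2 g h) = √(58.55² + 2×10×106) = 74.49 m/s.
Angle below horizontal = arctan(|v_y| / v_x) = arctan(74.49 / 58.55) = 51.8°.

51.8°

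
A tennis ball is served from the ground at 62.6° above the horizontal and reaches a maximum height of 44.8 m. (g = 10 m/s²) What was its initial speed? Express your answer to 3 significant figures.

At maximum height v_y = 0, so (v₀ sin θ)² = 2 g H.
v₀ sin 62.6° = √(2 × 10 × 44.8) = 29.93 m/s.
v₀ = 29.93 / sin 62.6° = 29.93 / 0.8878 = 33.7 m/s.

33.7 m/s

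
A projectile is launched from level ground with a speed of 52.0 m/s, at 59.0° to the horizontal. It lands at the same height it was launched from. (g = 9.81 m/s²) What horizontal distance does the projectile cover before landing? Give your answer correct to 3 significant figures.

243 m

Components: v_x = 52.0 cos 59.0° = 26.78 m/s, v_y = 52.0 sin 59.0° = 44.57 m/s.
Time of flight (same landing height): t = 2 v_y / g = 2 × 44.57 / 9.81 = 9.087 s.
Range: R = v_x · t = 26.78 × 9.087 = 243 m.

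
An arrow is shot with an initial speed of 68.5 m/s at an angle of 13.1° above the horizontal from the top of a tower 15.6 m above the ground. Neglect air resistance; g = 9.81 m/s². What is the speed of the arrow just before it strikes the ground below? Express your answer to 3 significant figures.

70.7 m/s

v_x = 68.5 cos 13.1° = 66.72 m/s is unchanged throughout.
For the vertical component, v_y² = v_y0² + 2 g h = (15.53)² + 2×9.81×15.6 = 547.3, so |v_y| = 23.39 m/s.
Impact speed = √(v_x² + v_y²) = √(4452 + 547.3) = 70.7 m/s.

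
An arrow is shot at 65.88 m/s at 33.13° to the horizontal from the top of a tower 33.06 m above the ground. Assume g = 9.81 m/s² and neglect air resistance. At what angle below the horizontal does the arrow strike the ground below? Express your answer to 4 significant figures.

38.64°

v_x = 65.88 cos 33.13° = 55.170 m/s.
At impact |v_y| = √(v_y0² + 2 g h) = √(36.006² + 2×9.81×33.06) = 44.103 m/s.
Angle below horizontal = arctan(|v_y| / v_x) = arctan(44.103 / 55.170) = 38.64°.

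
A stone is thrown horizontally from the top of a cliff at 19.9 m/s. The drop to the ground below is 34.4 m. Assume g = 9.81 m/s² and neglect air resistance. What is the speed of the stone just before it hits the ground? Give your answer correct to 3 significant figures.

32.7 m/s

Fall time: t = √(2 × 34.4 / 9.81) = 2.648 s.
At impact: v_x = 19.9 m/s (unchanged), v_y = g t = 9.81 × 2.648 = 25.98 m/s.
Speed = √(v_x² + v_y²) = √(396.0 + 675.0) = 32.7 m/s.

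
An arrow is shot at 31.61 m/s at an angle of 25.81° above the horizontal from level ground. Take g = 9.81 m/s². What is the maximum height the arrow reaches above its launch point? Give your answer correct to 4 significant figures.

Vertical component of launch velocity: v_y = 31.61 sin 25.81° = 13.763 m/s.
At the highest point the vertical velocity is zero, so v_y² = 2 g h_max.
h_max = (13.763)² / (2 × 9.81) = 189.42 / 19.62 = 9.654 m.

9.654 m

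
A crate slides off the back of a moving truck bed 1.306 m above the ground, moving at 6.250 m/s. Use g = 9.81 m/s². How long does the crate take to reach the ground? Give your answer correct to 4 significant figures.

0.5160 s

The horizontal speed doesn't affect the fall. With v_y0 = 0, h = ½ g t².
t = √(2 × 1.306 / 9.81) = √0.26626 = 0.5160 s.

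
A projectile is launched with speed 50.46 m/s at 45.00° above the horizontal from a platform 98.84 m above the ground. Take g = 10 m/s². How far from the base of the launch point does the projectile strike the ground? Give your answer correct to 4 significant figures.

Components: v_x = 50.46 cos 45.00° = 35.681 m/s, v_y = 50.46 sin 45.00° = 35.681 m/s.
Vertical: 0 = 98.84 + 35.681 t − ½(10) t² ⇒ 5.000 t² − 35.681 t − 98.84 = 0.
t = [35.681 + √(1273.1 + 1976.8)] / 10.00 = 9.2689 s.
Horizontal: R = v_x · t = 35.681 × 9.2689 = 330.7 m.

330.7 m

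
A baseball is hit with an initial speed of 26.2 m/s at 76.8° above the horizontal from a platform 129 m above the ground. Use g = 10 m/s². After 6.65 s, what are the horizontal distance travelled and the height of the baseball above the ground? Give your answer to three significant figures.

v_x = 26.2 cos 76.8° = 5.983 m/s; v_y0 = 26.2 sin 76.8° = 25.51 m/s.
x = v_x t = 5.983 × 6.65 = 39.8 m.
y = 129 + v_y0 t − ½ g t² = 77.5 m.

x = 39.8 m, y = 77.5 m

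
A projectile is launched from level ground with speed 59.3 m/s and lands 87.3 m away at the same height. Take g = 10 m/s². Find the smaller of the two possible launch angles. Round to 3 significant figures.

Level-ground range: R = v₀² sin(2θ)/g ⇒ sin 2θ = R g / v₀² = 87.3×10/59.3² = 0.2483.
2θ = arcsin(0.2483) = 14.38° or 180° − 14.38° = 165.62°.
So θ = 7.19° or θ = 82.8°.

7.19°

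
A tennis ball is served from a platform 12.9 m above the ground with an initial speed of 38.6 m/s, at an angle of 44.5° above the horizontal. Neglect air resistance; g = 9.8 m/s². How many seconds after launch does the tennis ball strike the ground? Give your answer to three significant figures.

Vertical component: v_y = 38.6 sin 44.5° = 27.06 m/s.
Taking up as positive with launch at y = 12.9 m, landing at y = 0: 0 = 12.9 + 27.06 t − ½(9.8) t².
Solving 4.900 t² − 27.06 t − 12.9 = 0 gives t = [27.06 + √(27.06² + 4·4.900·12.9)] / 9.800 = 5.96 s.

5.96 s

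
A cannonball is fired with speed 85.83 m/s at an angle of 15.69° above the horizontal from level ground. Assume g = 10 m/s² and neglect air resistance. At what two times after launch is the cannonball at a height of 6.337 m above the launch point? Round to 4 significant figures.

v_y0 = 85.83 sin 15.69° = 23.211 m/s.
Set y = v_y0 t − ½ g t² = 6.337: 5.000 t² − 23.211 t + 6.337 = 0.
t = [23.211 ± √(538.75 − 126.74)] / 10 = (23.211 ± 20.298) / 10, giving t = 0.2913 s or t = 4.351 s.
So the cannonball is at 6.337 m at t = 0.2913 s (rising) and t = 4.351 s (falling).

0.2913 s and 4.351 s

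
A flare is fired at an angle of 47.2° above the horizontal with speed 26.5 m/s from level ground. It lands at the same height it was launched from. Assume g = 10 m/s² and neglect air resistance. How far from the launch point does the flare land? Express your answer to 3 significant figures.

70.0 m

Components: v_x = 26.5 cos 47.2° = 18.01 m/s, v_y = 26.5 sin 47.2° = 19.44 m/s.
Time of flight (same landing height): t = 2 v_y / g = 2 × 19.44 / 10 = 3.888 s.
Range: R = v_x · t = 18.01 × 3.888 = 70.0 m.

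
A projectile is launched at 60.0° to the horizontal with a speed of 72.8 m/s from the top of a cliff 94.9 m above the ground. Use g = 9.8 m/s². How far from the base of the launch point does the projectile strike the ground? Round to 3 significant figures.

Components: v_x = 72.8 cos 60.0° = 36.40 m/s, v_y = 72.8 sin 60.0° = 63.05 m/s.
Vertical: 0 = 94.9 + 63.05 t − ½(9.8) t² ⇒ 4.900 t² − 63.05 t − 94.9 = 0.
t = [63.05 + √(3975 + 1860)] / 9.800 = 14.23 s.
Horizontal: R = v_x · t = 36.40 × 14.23 = 518 m.

518 m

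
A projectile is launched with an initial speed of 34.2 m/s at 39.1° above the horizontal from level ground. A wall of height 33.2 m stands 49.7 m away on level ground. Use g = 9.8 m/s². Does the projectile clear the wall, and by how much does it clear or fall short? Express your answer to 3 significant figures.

No — it falls 9.99 m short of clearing the wall.

v_x = 34.2 cos 39.1° = 26.54 m/s; v_y0 = 34.2 sin 39.1° = 21.57 m/s.
Time to reach the wall: t = 49.7 / 26.54 = 1.873 s.
Height at that point: y = 21.57×1.873 − 4.900×1.873² = 23.21 m.
That is 33.2 − 23.21 = 9.99 m below the top of the wall, so the projectile does not clear it.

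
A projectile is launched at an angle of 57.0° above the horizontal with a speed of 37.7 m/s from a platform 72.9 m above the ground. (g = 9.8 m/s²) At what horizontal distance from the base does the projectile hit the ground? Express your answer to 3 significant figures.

169 m

Components: v_x = 37.7 cos 57.0° = 20.53 m/s, v_y = 37.7 sin 57.0° = 31.62 m/s.
Vertical: 0 = 72.9 + 31.62 t − ½(9.8) t² ⇒ 4.900 t² − 31.62 t − 72.9 = 0.
t = [31.62 + √(999.8 + 1429)] / 9.800 = 8.255 s.
Horizontal: R = v_x · t = 20.53 × 8.255 = 169 m.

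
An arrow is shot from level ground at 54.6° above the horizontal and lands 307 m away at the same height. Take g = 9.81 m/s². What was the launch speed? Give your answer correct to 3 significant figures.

56.5 m/s

On level ground, R = v₀² sin(2θ) / g, so v₀ = √(R g / sin 2θ).
sin(2 × 54.6°) = 0.9444.
v₀ = √(307 × 9.81 / 0.9444) = √3189 = 56.5 m/s.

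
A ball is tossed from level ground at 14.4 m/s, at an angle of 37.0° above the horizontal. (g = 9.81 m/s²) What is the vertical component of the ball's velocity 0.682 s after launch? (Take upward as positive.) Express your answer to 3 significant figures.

Initial vertical component: v_y0 = 14.4 sin 37.0° = 8.666 m/s.
v_y(t) = v_y0 − g t = 8.666 − 9.81 × 0.682 = 1.98 m/s.

1.98 m/s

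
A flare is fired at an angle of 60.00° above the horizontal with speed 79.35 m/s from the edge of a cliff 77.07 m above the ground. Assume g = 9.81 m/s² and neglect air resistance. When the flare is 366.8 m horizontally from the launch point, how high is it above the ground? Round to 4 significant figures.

293.1 m

v_x = 79.35 cos 60.00° = 39.675 m/s, v_y0 = 79.35 sin 60.00° = 68.719 m/s.
Time to reach x = 366.8 m: t = x / v_x = 366.8 / 39.675 = 9.2451 s.
y = 77.07 + v_y0 t − ½ g t² = 77.07 + 68.719×9.2451 − 4.905×9.2451² = 293.1 m.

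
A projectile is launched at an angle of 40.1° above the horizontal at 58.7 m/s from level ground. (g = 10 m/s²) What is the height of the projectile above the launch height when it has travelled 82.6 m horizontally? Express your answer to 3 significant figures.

v_x = 58.7 cos 40.1° = 44.90 m/s, v_y0 = 58.7 sin 40.1° = 37.81 m/s.
Time to reach x = 82.6 m: t = x / v_x = 82.6 / 44.90 = 1.840 s.
y = v_y0 t − ½ g t² = 37.81×1.840 − 5.000×1.840² = 52.6 m.

52.6 m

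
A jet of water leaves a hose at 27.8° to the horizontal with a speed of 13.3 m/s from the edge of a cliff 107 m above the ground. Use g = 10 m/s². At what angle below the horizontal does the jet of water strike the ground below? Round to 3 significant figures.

75.9°

v_x = 13.3 cos 27.8° = 11.76 m/s.
At impact |v_y| = √(v_y0² + 2 g h) = √(6.203² + 2×10×107) = 46.67 m/s.
Angle below horizontal = arctan(|v_y| / v_x) = arctan(46.67 / 11.76) = 75.9°.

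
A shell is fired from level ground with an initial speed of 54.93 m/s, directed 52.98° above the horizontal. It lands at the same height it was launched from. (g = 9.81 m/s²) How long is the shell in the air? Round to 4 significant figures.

Vertical component: v_y = 54.93 sin 52.98° = 43.858 m/s.
For a projectile landing at launch height, time of flight is t = 2 v_y / g = 2 × 43.858 / 9.81 = 8.941 s.

8.941 s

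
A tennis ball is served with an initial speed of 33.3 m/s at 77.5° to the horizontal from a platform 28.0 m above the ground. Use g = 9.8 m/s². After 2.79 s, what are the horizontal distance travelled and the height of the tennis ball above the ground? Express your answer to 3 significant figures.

v_x = 33.3 cos 77.5° = 7.207 m/s; v_y0 = 33.3 sin 77.5° = 32.51 m/s.
x = v_x t = 7.207 × 2.79 = 20.1 m.
y = 28.0 + v_y0 t − ½ g t² = 80.6 m.

x = 20.1 m, y = 80.6 m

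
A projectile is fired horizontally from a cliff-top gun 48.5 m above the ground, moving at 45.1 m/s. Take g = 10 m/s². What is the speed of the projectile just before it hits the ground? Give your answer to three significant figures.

54.8 m/s

Fall time: t = √(2 × 48.5 / 10) = 3.114 s.
At impact: v_x = 45.1 m/s (unchanged), v_y = g t = 10 × 3.114 = 31.14 m/s.
Speed = √(v_x² + v_y²) = √(2034 + 969.7) = 54.8 m/s.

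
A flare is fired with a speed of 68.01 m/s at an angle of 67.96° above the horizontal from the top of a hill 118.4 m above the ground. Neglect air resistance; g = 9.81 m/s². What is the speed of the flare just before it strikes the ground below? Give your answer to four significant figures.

83.36 m/s

v_x = 68.01 cos 67.96° = 25.521 m/s is unchanged throughout.
For the vertical component, v_y² = v_y0² + 2 g h = (63.040)² + 2×9.81×118.4 = 6297.0, so |v_y| = 79.354 m/s.
Impact speed = √(v_x² + v_y²) = √(651.32 + 6297.0) = 83.36 m/s.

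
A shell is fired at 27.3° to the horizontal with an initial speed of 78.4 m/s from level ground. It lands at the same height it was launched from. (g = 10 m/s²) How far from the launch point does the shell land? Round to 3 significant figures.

501 m

Components: v_x = 78.4 cos 27.3° = 69.67 m/s, v_y = 78.4 sin 27.3° = 35.96 m/s.
Time of flight (same landing height): t = 2 v_y / g = 2 × 35.96 / 10 = 7.192 s.
Range: R = v_x · t = 69.67 × 7.192 = 501 m.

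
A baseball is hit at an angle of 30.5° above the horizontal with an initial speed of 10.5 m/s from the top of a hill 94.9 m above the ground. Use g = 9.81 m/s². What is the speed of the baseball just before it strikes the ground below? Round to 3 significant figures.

v_x = 10.5 cos 30.5° = 9.047 m/s is unchanged throughout.
For the vertical component, v_y² = v_y0² + 2 g h = (5.329)² + 2×9.81×94.9 = 1890, so |v_y| = 43.47 m/s.
Impact speed = √(v_x² + v_y²) = √(81.85 + 1890) = 44.4 m/s.

44.4 m/s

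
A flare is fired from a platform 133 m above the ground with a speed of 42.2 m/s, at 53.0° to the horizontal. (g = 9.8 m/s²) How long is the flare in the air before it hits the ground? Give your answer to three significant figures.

Vertical component: v_y = 42.2 sin 53.0° = 33.70 m/s.
Taking up as positive with launch at y = 133 m, landing at y = 0: 0 = 133 + 33.70 t − ½(9.8) t².
Solving 4.900 t² − 33.70 t − 133 = 0 gives t = [33.70 + √(33.70² + 4·4.900·133)] / 9.800 = 9.68 s.

9.68 s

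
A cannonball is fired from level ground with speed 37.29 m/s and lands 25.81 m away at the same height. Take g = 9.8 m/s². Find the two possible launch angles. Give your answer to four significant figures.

5.240° and 84.76°

Level-ground range: R = v₀² sin(2θ)/g ⇒ sin 2θ = R g / v₀² = 25.81×9.8/37.29² = 0.1819.
2θ = arcsin(0.1819) = 10.480° or 180° − 10.480° = 169.520°.
So θ = 5.240° or θ = 84.76°.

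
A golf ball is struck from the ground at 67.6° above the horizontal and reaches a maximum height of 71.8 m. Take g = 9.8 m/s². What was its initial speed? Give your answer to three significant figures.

At maximum height v_y = 0, so (v₀ sin θ)² = 2 g H.
v₀ sin 67.6° = √(2 × 9.8 × 71.8) = 37.51 m/s.
v₀ = 37.51 / sin 67.6° = 37.51 / 0.9245 = 40.6 m/s.

40.6 m/s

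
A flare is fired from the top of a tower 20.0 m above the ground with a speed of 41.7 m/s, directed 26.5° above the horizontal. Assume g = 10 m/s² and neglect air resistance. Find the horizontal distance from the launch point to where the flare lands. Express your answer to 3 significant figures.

Components: v_x = 41.7 cos 26.5° = 37.32 m/s, v_y = 41.7 sin 26.5° = 18.61 m/s.
Vertical: 0 = 20.0 + 18.61 t − ½(10) t² ⇒ 5.000 t² − 18.61 t − 20.0 = 0.
t = [18.61 + √(346.3 + 400.0)] / 10.00 = 4.593 s.
Horizontal: R = v_x · t = 37.32 × 4.593 = 171 m.

171 m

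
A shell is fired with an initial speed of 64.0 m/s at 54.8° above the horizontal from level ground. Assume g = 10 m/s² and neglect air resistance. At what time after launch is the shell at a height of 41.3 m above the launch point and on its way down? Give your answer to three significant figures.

v_y0 = 64.0 sin 54.8° = 52.30 m/s.
Set y = v_y0 t − ½ g t² = 41.3: 5.000 t² − 52.30 t + 41.3 = 0.
t = [52.30 ± √(2735 − 826.0)] / 10 = (52.30 ± 43.69) / 10, giving t = 0.861 s or t = 9.60 s.
On the way down corresponds to the larger root: t = 9.60 s.

9.60 s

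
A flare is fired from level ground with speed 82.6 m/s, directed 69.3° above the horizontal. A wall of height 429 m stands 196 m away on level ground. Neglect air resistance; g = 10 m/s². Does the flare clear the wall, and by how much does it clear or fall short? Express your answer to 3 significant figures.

v_x = 82.6 cos 69.3° = 29.20 m/s; v_y0 = 82.6 sin 69.3° = 77.27 m/s.
Time to reach the wall: t = 196 / 29.20 = 6.712 s.
Height at that point: y = 77.27×6.712 − 5.000×6.712² = 293.4 m.
That is 429 − 293.4 = 136 m below the top of the wall, so the flare does not clear it.

No — it falls 136 m short of clearing the wall.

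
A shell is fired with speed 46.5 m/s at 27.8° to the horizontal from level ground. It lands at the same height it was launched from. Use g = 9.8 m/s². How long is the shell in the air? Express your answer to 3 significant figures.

4.43 s

Vertical component: v_y = 46.5 sin 27.8° = 21.69 m/s.
For a projectile landing at launch height, time of flight is t = 2 v_y / g = 2 × 21.69 / 9.8 = 4.43 s.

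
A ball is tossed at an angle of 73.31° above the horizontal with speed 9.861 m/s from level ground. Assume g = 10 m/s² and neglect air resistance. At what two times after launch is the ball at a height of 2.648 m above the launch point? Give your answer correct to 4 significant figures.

v_y0 = 9.861 sin 73.31° = 9.4456 m/s.
Set y = v_y0 t − ½ g t² = 2.648: 5.000 t² − 9.4456 t + 2.648 = 0.
t = [9.4456 ± √(89.219 − 52.960)] / 10 = (9.4456 ± 6.0215) / 10, giving t = 0.3424 s or t = 1.547 s.
So the ball is at 2.648 m at t = 0.3424 s (rising) and t = 1.547 s (falling).

0.3424 s and 1.547 s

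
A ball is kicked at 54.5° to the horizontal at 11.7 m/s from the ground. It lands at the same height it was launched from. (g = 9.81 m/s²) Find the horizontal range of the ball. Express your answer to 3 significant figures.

For level ground, R = v₀² sin(2θ) / g.
sin(2 × 54.5°) = sin 109.0° = 0.9455.
R = (11.7)² × 0.9455 / 9.81 = 13.2 m.

13.2 m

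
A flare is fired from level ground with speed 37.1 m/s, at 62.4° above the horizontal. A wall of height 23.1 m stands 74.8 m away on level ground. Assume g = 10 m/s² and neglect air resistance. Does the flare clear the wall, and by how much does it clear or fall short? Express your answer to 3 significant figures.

v_x = 37.1 cos 62.4° = 17.19 m/s; v_y0 = 37.1 sin 62.4° = 32.88 m/s.
Time to reach the wall: t = 74.8 / 17.19 = 4.351 s.
Height at that point: y = 32.88×4.351 − 5.000×4.351² = 48.40 m.
That is 48.40 − 23.1 = 25.3 m above the top of the wall, so the flare clears it.

Yes — it clears the wall by 25.3 m.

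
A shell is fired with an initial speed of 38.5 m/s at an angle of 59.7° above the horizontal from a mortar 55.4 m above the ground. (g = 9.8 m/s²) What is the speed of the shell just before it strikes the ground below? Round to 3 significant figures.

50.7 m/s

v_x = 38.5 cos 59.7° = 19.42 m/s is unchanged throughout.
For the vertical component, v_y² = v_y0² + 2 g h = (33.24)² + 2×9.8×55.4 = 2191, so |v_y| = 46.81 m/s.
Impact speed = √(v_x² + v_y²) = √(377.1 + 2191) = 50.7 m/s.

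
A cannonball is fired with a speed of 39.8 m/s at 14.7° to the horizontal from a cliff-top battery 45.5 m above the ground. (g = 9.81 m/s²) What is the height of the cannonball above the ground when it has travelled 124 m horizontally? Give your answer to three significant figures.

27.1 m

v_x = 39.8 cos 14.7° = 38.50 m/s, v_y0 = 39.8 sin 14.7° = 10.10 m/s.
Time to reach x = 124 m: t = x / v_x = 124 / 38.50 = 3.221 s.
y = 45.5 + v_y0 t − ½ g t² = 45.5 + 10.10×3.221 − 4.905×3.221² = 27.1 m.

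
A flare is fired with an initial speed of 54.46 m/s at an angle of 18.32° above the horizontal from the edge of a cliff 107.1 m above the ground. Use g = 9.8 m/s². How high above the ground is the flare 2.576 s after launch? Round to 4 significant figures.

118.7 m

v_y0 = 54.46 sin 18.32° = 17.118 m/s.
y(t) = 107.1 + v_y0 t − ½ g t² = 107.1 + 17.118×2.576 − ½×9.8×2.576² = 118.7 m.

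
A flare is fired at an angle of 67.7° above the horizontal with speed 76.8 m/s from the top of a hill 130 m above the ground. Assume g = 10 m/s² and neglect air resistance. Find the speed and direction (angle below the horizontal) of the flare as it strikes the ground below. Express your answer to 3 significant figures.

v_x = 76.8 cos 67.7° = 29.14 m/s (constant).
|v_y| at impact = √((71.06)² + 2×10×130) = 87.46 m/s.
Speed = √(29.14² + 87.46²) = 92.2 m/s; angle = arctan(87.46/29.14) = 71.6° below horizontal.

92.2 m/s at 71.6° below the horizontal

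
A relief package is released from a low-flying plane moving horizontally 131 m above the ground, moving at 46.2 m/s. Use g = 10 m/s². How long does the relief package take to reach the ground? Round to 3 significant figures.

5.12 s

The horizontal speed doesn't affect the fall. With v_y0 = 0, h = ½ g t².
t = √(2 × 131 / 10) = √26.20 = 5.12 s.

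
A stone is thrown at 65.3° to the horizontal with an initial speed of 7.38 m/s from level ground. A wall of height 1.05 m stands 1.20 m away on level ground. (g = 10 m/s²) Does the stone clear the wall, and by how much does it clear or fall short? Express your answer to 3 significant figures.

v_x = 7.38 cos 65.3° = 3.084 m/s; v_y0 = 7.38 sin 65.3° = 6.705 m/s.
Time to reach the wall: t = 1.20 / 3.084 = 0.3891 s.
Height at that point: y = 6.705×0.3891 − 5.000×0.3891² = 1.852 m.
That is 1.852 − 1.05 = 0.802 m above the top of the wall, so the stone clears it.

Yes — it clears the wall by 0.802 m.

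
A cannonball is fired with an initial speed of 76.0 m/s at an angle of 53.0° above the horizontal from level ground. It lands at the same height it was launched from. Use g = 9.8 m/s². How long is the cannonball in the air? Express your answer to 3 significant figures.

Vertical component: v_y = 76.0 sin 53.0° = 60.70 m/s.
For a projectile landing at launch height, time of flight is t = 2 v_y / g = 2 × 60.70 / 9.8 = 12.4 s.

12.4 s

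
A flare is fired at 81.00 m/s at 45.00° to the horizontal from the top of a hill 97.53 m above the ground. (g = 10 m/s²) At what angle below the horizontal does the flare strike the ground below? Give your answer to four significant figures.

51.62°

v_x = 81.00 cos 45.00° = 57.276 m/s.
At impact |v_y| = √(v_y0² + 2 g h) = √(57.276² + 2×10×97.53) = 72.327 m/s.
Angle below horizontal = arctan(|v_y| / v_x) = arctan(72.327 / 57.276) = 51.62°.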